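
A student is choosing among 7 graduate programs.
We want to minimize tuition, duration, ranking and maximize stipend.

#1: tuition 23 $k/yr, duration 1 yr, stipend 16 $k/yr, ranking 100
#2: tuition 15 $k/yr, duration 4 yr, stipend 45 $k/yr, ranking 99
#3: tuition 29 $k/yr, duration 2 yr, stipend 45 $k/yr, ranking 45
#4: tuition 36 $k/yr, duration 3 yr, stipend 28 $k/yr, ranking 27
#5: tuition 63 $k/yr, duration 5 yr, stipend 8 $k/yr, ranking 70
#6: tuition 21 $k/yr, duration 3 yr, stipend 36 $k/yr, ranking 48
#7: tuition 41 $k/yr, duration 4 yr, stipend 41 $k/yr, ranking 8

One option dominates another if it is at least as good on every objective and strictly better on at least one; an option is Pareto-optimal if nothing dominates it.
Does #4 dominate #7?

#4 vs #7: #4 is worse on stipend (28 vs 41), so it does not dominate #7.

No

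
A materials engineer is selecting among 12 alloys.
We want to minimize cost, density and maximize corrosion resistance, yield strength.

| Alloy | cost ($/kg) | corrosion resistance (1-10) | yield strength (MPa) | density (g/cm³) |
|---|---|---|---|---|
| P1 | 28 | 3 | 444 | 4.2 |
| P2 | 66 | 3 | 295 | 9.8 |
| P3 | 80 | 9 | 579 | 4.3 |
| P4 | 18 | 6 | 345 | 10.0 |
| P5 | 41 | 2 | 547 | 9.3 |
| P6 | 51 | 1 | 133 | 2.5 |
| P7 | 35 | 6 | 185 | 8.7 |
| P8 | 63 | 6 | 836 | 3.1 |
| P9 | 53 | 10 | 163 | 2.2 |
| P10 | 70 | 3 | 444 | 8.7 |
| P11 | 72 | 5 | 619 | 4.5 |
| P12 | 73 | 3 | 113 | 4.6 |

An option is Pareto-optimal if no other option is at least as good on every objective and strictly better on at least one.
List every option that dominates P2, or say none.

P1: cost 28≤66, corrosion resistance 3≥3, yield strength 444≥295, density 4.2≤9.8 — dominates P2.
P8: cost 63≤66, corrosion resistance 6≥3, yield strength 836≥295, density 3.1≤9.8 — dominates P2.
Others (P3, P4, P5, P6, P7, P9, P10, P11, P12) are each worse than P2 on at least one objective.

P1, P8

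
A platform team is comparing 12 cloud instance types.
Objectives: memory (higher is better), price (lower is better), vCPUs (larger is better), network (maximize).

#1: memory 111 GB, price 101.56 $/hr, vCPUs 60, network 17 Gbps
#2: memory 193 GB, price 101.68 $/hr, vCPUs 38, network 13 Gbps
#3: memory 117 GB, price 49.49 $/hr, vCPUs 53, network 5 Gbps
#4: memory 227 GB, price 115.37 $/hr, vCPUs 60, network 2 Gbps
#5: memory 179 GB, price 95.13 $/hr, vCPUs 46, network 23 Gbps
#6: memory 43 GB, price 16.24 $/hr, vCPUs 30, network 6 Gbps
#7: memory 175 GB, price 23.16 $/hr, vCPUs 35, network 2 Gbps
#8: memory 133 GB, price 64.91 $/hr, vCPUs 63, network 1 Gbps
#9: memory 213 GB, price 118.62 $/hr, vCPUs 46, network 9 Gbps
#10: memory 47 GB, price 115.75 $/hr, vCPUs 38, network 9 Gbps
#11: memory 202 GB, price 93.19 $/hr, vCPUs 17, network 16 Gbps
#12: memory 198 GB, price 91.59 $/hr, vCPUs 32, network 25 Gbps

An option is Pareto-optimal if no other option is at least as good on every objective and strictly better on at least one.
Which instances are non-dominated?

#1, #2, #3, #4, #5, #6, #7, #8, #9, #11, #12

#1: not dominated.
#2: not dominated.
#3: not dominated.
#4: not dominated (best memory).
#5: not dominated.
#6: not dominated (best price).
#7: not dominated.
#8: not dominated (best vCPUs).
#9: not dominated.
#10: dominated by #1 (memory 111≥47, price 101.56≤115.75, vCPUs 60≥38, network 17≥9).
#11: not dominated.
#12: not dominated (best network).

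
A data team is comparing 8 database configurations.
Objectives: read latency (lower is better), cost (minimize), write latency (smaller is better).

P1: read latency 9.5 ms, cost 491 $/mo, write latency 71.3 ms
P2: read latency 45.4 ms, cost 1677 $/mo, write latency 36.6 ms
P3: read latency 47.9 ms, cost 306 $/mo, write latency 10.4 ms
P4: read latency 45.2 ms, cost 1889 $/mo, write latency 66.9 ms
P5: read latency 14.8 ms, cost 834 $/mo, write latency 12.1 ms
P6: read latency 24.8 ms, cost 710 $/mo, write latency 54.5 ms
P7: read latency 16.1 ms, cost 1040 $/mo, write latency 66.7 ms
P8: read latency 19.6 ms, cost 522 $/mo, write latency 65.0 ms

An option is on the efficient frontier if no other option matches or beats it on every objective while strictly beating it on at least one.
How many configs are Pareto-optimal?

P1: not dominated (best read latency).
P2: dominated by P5 (read latency 14.8≤45.4, cost 834≤1677, write latency 12.1≤36.6).
P3: not dominated (best cost).
P4: dominated by P5 (read latency 14.8≤45.2, cost 834≤1889, write latency 12.1≤66.9).
P5: not dominated.
P6: not dominated.
P7: dominated by P5 (read latency 14.8≤16.1, cost 834≤1040, write latency 12.1≤66.7).
P8: not dominated.
Pareto-optimal: P1, P3, P5, P6, P8 → 5.

5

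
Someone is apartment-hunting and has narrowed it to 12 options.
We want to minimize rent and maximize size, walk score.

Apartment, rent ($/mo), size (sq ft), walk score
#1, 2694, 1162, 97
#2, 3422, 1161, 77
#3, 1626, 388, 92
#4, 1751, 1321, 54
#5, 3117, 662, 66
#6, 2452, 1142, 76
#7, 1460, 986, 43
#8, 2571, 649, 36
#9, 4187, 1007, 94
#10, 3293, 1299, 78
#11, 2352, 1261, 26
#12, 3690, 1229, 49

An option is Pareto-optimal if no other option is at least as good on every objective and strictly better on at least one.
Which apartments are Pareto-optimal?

#1, #3, #4, #6, #7, #10

#1: not dominated (best walk score).
#2: dominated by #1 (rent 2694≤3422, size 1162≥1161, walk score 97≥77).
#3: not dominated.
#4: not dominated (best size).
#5: dominated by #1 (rent 2694≤3117, size 1162≥662, walk score 97≥66).
#6: not dominated.
#7: not dominated (best rent).
#8: dominated by #4 (rent 1751≤2571, size 1321≥649, walk score 54≥36).
#9: dominated by #1 (rent 2694≤4187, size 1162≥1007, walk score 97≥94).
#10: not dominated.
#11: dominated by #4 (rent 1751≤2352, size 1321≥1261, walk score 54≥26).
#12: dominated by #4 (rent 1751≤3690, size 1321≥1229, walk score 54≥49).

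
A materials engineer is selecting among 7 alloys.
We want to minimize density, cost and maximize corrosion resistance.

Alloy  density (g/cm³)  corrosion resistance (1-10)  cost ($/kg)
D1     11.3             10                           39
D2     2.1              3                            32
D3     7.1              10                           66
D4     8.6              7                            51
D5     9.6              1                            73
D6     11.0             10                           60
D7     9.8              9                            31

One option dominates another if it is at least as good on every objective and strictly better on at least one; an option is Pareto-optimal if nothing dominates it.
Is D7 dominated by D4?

No

D4 vs D7: D4 is worse on corrosion resistance (7 vs 9), so it does not dominate D7.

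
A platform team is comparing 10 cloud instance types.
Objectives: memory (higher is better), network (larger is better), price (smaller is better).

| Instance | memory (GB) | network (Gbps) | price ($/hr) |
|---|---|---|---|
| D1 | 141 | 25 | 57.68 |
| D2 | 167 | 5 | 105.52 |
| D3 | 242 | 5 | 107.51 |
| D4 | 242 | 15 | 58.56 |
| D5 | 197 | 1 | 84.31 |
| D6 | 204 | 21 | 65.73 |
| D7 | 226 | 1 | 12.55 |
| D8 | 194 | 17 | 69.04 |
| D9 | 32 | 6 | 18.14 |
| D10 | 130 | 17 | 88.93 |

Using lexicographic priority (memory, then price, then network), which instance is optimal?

D4

First maximize memory: best is 242, kept {D3, D4}.
Then minimize price: best is 58.56, kept {D4}.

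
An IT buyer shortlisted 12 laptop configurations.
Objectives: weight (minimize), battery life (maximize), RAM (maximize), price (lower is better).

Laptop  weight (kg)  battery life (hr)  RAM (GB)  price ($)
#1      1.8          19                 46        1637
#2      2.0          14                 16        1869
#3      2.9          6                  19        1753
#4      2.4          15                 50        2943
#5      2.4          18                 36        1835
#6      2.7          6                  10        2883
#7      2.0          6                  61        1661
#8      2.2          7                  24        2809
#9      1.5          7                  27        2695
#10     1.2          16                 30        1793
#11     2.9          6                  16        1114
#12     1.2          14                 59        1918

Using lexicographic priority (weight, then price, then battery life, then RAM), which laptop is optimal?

#10

First minimize weight: best is 1.2, kept {#10, #12}.
Then minimize price: best is 1793, kept {#10}.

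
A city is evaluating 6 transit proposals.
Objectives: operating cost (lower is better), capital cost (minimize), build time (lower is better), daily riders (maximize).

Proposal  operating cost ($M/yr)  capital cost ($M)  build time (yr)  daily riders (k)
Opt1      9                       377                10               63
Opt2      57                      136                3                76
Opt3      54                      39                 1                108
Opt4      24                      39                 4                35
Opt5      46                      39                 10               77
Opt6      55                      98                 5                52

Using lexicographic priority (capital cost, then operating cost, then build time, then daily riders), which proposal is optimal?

Opt4

First minimize capital cost: best is 39, kept {Opt3, Opt4, Opt5}.
Then minimize operating cost: best is 24, kept {Opt4}.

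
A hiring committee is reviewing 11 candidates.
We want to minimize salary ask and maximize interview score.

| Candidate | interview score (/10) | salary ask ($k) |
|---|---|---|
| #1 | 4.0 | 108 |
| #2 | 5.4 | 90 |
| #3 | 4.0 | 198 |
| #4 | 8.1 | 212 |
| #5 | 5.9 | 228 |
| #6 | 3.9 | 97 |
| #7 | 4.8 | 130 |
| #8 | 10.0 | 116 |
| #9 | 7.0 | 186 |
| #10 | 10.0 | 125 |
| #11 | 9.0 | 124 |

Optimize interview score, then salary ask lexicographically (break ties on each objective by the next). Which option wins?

First maximize interview score: best is 10.0, kept {#8, #10}.
Then minimize salary ask: best is 116, kept {#8}.

#8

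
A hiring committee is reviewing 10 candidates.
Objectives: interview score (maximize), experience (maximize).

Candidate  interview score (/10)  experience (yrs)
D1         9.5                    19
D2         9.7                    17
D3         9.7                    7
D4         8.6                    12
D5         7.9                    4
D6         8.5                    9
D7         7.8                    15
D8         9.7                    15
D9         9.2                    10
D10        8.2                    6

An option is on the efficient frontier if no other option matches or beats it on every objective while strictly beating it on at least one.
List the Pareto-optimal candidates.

D1, D2

D1: not dominated (best experience).
D2: not dominated.
D3: dominated by D2 (interview score 9.7≥9.7, experience 17≥7).
D4: dominated by D1 (interview score 9.5≥8.6, experience 19≥12).
D5: dominated by D1 (interview score 9.5≥7.9, experience 19≥4).
D6: dominated by D1 (interview score 9.5≥8.5, experience 19≥9).
D7: dominated by D1 (interview score 9.5≥7.8, experience 19≥15).
D8: dominated by D2 (interview score 9.7≥9.7, experience 17≥15).
D9: dominated by D1 (interview score 9.5≥9.2, experience 19≥10).
D10: dominated by D1 (interview score 9.5≥8.2, experience 19≥6).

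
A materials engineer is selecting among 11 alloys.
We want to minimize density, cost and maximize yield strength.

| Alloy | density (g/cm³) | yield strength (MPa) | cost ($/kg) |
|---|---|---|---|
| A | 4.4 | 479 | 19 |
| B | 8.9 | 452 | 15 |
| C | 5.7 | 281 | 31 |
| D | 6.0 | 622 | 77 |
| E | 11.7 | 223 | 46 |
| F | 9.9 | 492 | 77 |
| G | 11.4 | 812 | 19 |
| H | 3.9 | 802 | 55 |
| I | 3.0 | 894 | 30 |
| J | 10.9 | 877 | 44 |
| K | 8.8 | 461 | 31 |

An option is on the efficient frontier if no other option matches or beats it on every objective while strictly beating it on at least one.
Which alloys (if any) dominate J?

I: density 3.0≤10.9, yield strength 894≥877, cost 30≤44 — dominates J.
Others (A, B, C, D, E, F, G, H, K) are each worse than J on at least one objective.

I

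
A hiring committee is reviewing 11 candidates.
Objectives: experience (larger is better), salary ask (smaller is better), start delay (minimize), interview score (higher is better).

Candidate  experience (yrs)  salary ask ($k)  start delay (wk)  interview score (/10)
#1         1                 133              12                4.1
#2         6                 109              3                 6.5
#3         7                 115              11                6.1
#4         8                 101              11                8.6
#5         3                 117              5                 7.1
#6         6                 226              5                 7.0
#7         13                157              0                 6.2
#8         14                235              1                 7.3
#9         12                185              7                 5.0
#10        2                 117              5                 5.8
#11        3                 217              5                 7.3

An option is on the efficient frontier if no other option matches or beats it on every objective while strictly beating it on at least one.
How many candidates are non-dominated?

#1: dominated by #2 (experience 6≥1, salary ask 109≤133, start delay 3≤12, interview score 6.5≥4.1).
#2: not dominated.
#3: dominated by #4 (experience 8≥7, salary ask 101≤115, start delay 11≤11, interview score 8.6≥6.1).
#4: not dominated (best salary ask).
#5: not dominated.
#6: not dominated.
#7: not dominated (best start delay).
#8: not dominated (best experience).
#9: dominated by #7 (experience 13≥12, salary ask 157≤185, start delay 0≤7, interview score 6.2≥5.0).
#10: dominated by #2 (experience 6≥2, salary ask 109≤117, start delay 3≤5, interview score 6.5≥5.8).
#11: not dominated.
Pareto-optimal: #2, #4, #5, #6, #7, #8, #11 → 7.

7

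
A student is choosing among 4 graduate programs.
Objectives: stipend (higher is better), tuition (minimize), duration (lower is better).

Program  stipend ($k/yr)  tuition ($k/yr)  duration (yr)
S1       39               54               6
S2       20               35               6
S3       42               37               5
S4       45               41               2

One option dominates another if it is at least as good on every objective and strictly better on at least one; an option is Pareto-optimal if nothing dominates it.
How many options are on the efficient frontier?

3

S1: dominated by S3 (stipend 42≥39, tuition 37≤54, duration 5≤6).
S2: not dominated (best tuition).
S3: not dominated.
S4: not dominated (best stipend).
Pareto-optimal: S2, S3, S4 → 3.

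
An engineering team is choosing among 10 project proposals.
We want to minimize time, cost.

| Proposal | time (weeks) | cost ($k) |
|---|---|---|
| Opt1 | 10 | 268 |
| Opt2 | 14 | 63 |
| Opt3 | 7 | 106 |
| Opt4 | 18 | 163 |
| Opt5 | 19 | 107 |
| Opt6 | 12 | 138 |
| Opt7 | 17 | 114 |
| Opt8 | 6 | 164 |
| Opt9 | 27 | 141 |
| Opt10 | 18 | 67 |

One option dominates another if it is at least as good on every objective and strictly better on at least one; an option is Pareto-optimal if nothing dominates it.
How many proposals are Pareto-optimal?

Opt1: dominated by Opt3 (time 7≤10, cost 106≤268).
Opt2: not dominated (best cost).
Opt3: not dominated.
Opt4: dominated by Opt2 (time 14≤18, cost 63≤163).
Opt5: dominated by Opt2 (time 14≤19, cost 63≤107).
Opt6: dominated by Opt3 (time 7≤12, cost 106≤138).
Opt7: dominated by Opt2 (time 14≤17, cost 63≤114).
Opt8: not dominated (best time).
Opt9: dominated by Opt2 (time 14≤27, cost 63≤141).
Opt10: dominated by Opt2 (time 14≤18, cost 63≤67).
Pareto-optimal: Opt2, Opt3, Opt8 → 3.

3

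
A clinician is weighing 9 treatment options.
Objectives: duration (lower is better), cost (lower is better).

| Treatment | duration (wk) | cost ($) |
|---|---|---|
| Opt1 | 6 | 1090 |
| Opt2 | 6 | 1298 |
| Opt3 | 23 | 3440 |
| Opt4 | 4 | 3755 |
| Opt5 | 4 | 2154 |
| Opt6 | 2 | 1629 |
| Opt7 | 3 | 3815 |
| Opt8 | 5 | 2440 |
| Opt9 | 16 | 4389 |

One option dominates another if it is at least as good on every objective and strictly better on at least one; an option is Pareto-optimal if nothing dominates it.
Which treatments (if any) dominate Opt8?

Opt5, Opt6

Opt5: duration 4≤5, cost 2154≤2440 — dominates Opt8.
Opt6: duration 2≤5, cost 1629≤2440 — dominates Opt8.
Others (Opt1, Opt2, Opt3, Opt4, Opt7, Opt9) are each worse than Opt8 on at least one objective.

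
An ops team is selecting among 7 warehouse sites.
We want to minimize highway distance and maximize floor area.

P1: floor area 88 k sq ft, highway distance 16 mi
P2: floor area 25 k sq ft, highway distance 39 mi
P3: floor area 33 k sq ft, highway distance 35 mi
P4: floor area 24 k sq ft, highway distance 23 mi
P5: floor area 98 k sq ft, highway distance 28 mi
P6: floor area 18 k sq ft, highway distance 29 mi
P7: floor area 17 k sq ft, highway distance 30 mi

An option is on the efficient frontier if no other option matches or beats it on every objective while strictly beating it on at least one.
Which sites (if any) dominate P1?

none

P2: worse on floor area (25 vs 88).
P3: worse on floor area (33 vs 88).
P4: worse on floor area (24 vs 88).
P5: worse on highway distance (28 vs 16).
P6: worse on floor area (18 vs 88).
P7: worse on floor area (17 vs 88).
No option dominates P1.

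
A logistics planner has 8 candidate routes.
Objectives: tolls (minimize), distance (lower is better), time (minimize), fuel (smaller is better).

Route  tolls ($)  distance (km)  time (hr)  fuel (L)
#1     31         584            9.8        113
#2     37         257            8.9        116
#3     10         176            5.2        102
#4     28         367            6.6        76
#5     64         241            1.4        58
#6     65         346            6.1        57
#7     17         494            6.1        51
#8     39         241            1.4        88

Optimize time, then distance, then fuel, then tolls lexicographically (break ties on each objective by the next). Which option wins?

First minimize time: best is 1.4, kept {#5, #8}.
Then minimize distance: best is 241, kept {#5, #8}.
Then minimize fuel: best is 58, kept {#5}.

#5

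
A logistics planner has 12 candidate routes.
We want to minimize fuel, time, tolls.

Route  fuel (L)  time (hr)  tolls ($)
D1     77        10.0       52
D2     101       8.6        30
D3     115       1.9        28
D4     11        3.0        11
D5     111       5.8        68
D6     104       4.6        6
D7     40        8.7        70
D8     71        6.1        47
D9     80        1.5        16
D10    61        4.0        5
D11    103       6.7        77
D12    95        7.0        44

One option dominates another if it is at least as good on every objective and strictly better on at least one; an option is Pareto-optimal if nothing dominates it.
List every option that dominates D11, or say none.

D4, D8, D9, D10

D4: fuel 11≤103, time 3.0≤6.7, tolls 11≤77 — dominates D11.
D8: fuel 71≤103, time 6.1≤6.7, tolls 47≤77 — dominates D11.
D9: fuel 80≤103, time 1.5≤6.7, tolls 16≤77 — dominates D11.
D10: fuel 61≤103, time 4.0≤6.7, tolls 5≤77 — dominates D11.
Others (D1, D2, D3, D5, D6, D7, D12) are each worse than D11 on at least one objective.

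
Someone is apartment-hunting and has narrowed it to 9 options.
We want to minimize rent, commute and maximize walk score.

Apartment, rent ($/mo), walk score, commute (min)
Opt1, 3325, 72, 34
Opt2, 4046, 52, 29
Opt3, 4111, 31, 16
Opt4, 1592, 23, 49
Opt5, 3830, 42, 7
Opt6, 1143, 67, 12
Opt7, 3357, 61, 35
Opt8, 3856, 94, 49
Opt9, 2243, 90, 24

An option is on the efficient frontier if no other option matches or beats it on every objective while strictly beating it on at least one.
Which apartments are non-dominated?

Opt1: dominated by Opt9 (rent 2243≤3325, walk score 90≥72, commute 24≤34).
Opt2: dominated by Opt6 (rent 1143≤4046, walk score 67≥52, commute 12≤29).
Opt3: dominated by Opt5 (rent 3830≤4111, walk score 42≥31, commute 7≤16).
Opt4: dominated by Opt6 (rent 1143≤1592, walk score 67≥23, commute 12≤49).
Opt5: not dominated (best commute).
Opt6: not dominated (best rent).
Opt7: dominated by Opt1 (rent 3325≤3357, walk score 72≥61, commute 34≤35).
Opt8: not dominated (best walk score).
Opt9: not dominated.

Opt5, Opt6, Opt8, Opt9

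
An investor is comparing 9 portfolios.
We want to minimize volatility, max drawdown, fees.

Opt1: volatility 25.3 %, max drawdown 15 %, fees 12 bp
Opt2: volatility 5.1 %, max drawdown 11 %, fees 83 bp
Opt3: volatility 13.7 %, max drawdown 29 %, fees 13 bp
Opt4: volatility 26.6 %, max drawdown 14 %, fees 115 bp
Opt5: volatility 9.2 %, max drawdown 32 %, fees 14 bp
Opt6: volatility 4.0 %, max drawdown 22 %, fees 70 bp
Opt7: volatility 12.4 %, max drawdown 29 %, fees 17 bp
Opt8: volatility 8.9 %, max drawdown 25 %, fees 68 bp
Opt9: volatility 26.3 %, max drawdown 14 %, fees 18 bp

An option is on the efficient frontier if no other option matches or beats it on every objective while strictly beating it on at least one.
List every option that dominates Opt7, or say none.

Opt1: worse on volatility (25.3 vs 12.4).
Opt2: worse on fees (83 vs 17).
Opt3: worse on volatility (13.7 vs 12.4).
Opt4: worse on volatility (26.6 vs 12.4).
Opt5: worse on max drawdown (32 vs 29).
Opt6: worse on fees (70 vs 17).
Opt8: worse on fees (68 vs 17).
Opt9: worse on volatility (26.3 vs 12.4).
No option dominates Opt7.

none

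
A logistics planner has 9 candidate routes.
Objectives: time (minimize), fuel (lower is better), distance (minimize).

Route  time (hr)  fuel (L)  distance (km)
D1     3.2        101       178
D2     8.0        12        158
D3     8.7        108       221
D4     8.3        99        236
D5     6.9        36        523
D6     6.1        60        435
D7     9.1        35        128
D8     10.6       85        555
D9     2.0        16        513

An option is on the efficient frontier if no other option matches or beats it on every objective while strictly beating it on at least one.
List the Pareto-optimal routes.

D1: not dominated.
D2: not dominated (best fuel).
D3: dominated by D1 (time 3.2≤8.7, fuel 101≤108, distance 178≤221).
D4: dominated by D2 (time 8.0≤8.3, fuel 12≤99, distance 158≤236).
D5: dominated by D9 (time 2.0≤6.9, fuel 16≤36, distance 513≤523).
D6: not dominated.
D7: not dominated (best distance).
D8: dominated by D2 (time 8.0≤10.6, fuel 12≤85, distance 158≤555).
D9: not dominated (best time).

D1, D2, D6, D7, D9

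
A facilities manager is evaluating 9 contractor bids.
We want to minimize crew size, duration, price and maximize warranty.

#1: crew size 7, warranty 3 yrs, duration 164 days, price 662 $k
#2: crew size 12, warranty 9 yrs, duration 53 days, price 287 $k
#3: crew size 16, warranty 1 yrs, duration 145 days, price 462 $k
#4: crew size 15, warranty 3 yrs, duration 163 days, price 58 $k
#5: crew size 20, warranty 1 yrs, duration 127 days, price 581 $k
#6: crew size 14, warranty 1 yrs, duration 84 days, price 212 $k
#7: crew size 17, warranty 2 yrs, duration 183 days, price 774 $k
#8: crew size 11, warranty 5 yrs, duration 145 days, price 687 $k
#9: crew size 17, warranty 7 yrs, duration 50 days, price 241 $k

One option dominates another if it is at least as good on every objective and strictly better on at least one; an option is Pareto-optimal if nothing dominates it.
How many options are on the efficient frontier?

6

#1: not dominated (best crew size).
#2: not dominated (best warranty).
#3: dominated by #2 (crew size 12≤16, warranty 9≥1, duration 53≤145, price 287≤462).
#4: not dominated (best price).
#5: dominated by #2 (crew size 12≤20, warranty 9≥1, duration 53≤127, price 287≤581).
#6: not dominated.
#7: dominated by #1 (crew size 7≤17, warranty 3≥2, duration 164≤183, price 662≤774).
#8: not dominated.
#9: not dominated (best duration).
Pareto-optimal: #1, #2, #4, #6, #8, #9 → 6.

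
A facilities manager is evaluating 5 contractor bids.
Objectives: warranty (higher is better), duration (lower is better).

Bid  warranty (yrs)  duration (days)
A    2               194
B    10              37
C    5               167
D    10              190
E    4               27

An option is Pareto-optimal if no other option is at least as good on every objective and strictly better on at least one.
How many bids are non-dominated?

A: dominated by B (warranty 10≥2, duration 37≤194).
B: not dominated.
C: dominated by B (warranty 10≥5, duration 37≤167).
D: dominated by B (warranty 10≥10, duration 37≤190).
E: not dominated (best duration).
Pareto-optimal: B, E → 2.

2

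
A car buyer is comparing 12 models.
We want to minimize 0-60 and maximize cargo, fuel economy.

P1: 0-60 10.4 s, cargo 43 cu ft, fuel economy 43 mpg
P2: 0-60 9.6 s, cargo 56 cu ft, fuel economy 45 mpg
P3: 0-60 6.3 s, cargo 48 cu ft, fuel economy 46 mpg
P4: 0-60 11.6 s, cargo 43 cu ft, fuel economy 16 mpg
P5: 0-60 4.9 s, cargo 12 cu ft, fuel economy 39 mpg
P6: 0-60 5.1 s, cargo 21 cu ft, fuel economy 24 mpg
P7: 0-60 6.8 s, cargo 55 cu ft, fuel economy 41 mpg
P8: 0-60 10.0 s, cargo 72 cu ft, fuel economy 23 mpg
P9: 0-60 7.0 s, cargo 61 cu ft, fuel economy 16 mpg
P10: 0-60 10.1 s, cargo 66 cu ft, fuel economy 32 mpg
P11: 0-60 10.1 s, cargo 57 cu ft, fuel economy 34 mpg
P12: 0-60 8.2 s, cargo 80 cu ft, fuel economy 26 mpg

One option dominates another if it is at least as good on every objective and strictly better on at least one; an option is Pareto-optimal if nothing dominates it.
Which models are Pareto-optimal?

P2, P3, P5, P6, P7, P9, P10, P11, P12

P1: dominated by P2 (0-60 9.6≤10.4, cargo 56≥43, fuel economy 45≥43).
P2: not dominated.
P3: not dominated (best fuel economy).
P4: dominated by P1 (0-60 10.4≤11.6, cargo 43≥43, fuel economy 43≥16).
P5: not dominated (best 0-60).
P6: not dominated.
P7: not dominated.
P8: dominated by P12 (0-60 8.2≤10.0, cargo 80≥72, fuel economy 26≥23).
P9: not dominated.
P10: not dominated.
P11: not dominated.
P12: not dominated (best cargo).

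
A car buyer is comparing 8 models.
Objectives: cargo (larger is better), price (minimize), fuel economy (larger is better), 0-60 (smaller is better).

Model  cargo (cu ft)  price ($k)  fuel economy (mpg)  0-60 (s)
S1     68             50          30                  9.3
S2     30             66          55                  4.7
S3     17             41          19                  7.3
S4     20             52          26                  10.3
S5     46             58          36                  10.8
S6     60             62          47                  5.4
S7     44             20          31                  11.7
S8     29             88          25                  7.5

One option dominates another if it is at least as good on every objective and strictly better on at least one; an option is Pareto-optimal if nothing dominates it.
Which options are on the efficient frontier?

S1, S2, S3, S5, S6, S7

S1: not dominated (best cargo).
S2: not dominated (best fuel economy).
S3: not dominated.
S4: dominated by S1 (cargo 68≥20, price 50≤52, fuel economy 30≥26, 0-60 9.3≤10.3).
S5: not dominated.
S6: not dominated.
S7: not dominated (best price).
S8: dominated by S2 (cargo 30≥29, price 66≤88, fuel economy 55≥25, 0-60 4.7≤7.5).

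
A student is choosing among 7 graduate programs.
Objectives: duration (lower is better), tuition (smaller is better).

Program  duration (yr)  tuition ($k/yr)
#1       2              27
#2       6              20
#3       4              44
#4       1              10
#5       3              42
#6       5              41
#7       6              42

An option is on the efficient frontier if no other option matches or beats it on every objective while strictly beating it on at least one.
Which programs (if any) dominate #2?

#4: duration 1≤6, tuition 10≤20 — dominates #2.
Others (#1, #3, #5, #6, #7) are each worse than #2 on at least one objective.

#4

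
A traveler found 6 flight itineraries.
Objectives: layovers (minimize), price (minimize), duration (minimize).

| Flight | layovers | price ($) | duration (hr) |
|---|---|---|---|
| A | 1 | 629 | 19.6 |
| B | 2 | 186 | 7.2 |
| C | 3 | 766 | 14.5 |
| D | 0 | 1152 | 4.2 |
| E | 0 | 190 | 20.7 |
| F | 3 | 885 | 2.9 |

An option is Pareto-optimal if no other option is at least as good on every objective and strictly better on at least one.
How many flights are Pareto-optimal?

5

A: not dominated.
B: not dominated (best price).
C: dominated by B (layovers 2≤3, price 186≤766, duration 7.2≤14.5).
D: not dominated.
E: not dominated.
F: not dominated (best duration).
Pareto-optimal: A, B, D, E, F → 5.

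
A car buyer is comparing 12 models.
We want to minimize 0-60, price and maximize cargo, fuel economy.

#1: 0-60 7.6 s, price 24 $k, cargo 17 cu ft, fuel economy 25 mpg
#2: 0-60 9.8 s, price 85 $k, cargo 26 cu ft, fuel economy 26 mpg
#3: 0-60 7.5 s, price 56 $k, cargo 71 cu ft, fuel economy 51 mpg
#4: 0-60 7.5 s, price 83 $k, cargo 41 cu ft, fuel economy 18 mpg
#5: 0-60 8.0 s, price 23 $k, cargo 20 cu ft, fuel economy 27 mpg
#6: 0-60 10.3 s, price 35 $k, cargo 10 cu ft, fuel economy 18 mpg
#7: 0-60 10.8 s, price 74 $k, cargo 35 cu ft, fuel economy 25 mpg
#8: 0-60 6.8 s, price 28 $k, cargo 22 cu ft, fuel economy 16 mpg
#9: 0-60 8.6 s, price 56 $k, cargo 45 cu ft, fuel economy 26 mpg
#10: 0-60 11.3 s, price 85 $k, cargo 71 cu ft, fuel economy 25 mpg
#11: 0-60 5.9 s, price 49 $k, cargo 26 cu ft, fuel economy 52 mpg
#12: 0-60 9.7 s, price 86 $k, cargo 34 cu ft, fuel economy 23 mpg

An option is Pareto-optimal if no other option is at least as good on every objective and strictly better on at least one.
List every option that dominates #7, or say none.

#3: 0-60 7.5≤10.8, price 56≤74, cargo 71≥35, fuel economy 51≥25 — dominates #7.
#9: 0-60 8.6≤10.8, price 56≤74, cargo 45≥35, fuel economy 26≥25 — dominates #7.
Others (#1, #2, #4, #5, #6, #8, #10, #11, #12) are each worse than #7 on at least one objective.

#3, #9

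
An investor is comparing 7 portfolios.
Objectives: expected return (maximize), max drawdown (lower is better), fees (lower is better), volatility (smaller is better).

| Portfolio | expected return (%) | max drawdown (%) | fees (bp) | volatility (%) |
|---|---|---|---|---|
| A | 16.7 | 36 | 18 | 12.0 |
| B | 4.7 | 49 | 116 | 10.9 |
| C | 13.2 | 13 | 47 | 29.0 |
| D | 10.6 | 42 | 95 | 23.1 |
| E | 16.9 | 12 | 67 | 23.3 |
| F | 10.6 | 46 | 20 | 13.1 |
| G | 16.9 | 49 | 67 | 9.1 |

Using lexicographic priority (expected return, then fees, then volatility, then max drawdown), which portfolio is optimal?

G

First maximize expected return: best is 16.9, kept {E, G}.
Then minimize fees: best is 67, kept {E, G}.
Then minimize volatility: best is 9.1, kept {G}.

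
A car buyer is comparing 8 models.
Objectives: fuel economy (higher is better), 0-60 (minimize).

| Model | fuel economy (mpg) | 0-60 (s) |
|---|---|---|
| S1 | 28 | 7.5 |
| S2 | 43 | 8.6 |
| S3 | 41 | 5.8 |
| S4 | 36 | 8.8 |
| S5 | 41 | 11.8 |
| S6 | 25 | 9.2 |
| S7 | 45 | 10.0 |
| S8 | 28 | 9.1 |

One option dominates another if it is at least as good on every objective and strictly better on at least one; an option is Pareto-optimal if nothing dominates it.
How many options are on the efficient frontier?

3

S1: dominated by S3 (fuel economy 41≥28, 0-60 5.8≤7.5).
S2: not dominated.
S3: not dominated (best 0-60).
S4: dominated by S2 (fuel economy 43≥36, 0-60 8.6≤8.8).
S5: dominated by S2 (fuel economy 43≥41, 0-60 8.6≤11.8).
S6: dominated by S1 (fuel economy 28≥25, 0-60 7.5≤9.2).
S7: not dominated (best fuel economy).
S8: dominated by S1 (fuel economy 28≥28, 0-60 7.5≤9.1).
Pareto-optimal: S2, S3, S7 → 3.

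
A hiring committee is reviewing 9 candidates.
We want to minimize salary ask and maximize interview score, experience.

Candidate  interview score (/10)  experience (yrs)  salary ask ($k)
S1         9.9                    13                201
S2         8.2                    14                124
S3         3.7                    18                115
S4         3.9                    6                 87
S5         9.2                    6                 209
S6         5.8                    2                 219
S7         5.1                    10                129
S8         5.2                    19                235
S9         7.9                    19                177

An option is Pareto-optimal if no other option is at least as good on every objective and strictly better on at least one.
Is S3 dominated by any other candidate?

S1: worse on experience (13 vs 18).
S2: worse on experience (14 vs 18).
S4: worse on experience (6 vs 18).
S5: worse on experience (6 vs 18).
S6: worse on experience (2 vs 18).
S7: worse on experience (10 vs 18).
S8: worse on salary ask (235 vs 115).
S9: worse on salary ask (177 vs 115).
No option is at least as good as S3 on every objective and strictly better on one.

No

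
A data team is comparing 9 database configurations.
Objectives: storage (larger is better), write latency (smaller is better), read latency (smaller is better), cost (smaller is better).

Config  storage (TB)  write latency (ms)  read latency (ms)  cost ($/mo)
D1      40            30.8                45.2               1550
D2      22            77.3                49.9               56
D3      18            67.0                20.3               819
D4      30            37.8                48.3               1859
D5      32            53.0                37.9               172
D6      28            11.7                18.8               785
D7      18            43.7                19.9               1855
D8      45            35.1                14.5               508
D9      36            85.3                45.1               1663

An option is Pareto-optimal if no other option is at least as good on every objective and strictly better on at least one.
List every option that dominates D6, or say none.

none

D1: worse on write latency (30.8 vs 11.7).
D2: worse on storage (22 vs 28).
D3: worse on storage (18 vs 28).
D4: worse on write latency (37.8 vs 11.7).
D5: worse on write latency (53.0 vs 11.7).
D7: worse on storage (18 vs 28).
D8: worse on write latency (35.1 vs 11.7).
D9: worse on write latency (85.3 vs 11.7).
No option dominates D6.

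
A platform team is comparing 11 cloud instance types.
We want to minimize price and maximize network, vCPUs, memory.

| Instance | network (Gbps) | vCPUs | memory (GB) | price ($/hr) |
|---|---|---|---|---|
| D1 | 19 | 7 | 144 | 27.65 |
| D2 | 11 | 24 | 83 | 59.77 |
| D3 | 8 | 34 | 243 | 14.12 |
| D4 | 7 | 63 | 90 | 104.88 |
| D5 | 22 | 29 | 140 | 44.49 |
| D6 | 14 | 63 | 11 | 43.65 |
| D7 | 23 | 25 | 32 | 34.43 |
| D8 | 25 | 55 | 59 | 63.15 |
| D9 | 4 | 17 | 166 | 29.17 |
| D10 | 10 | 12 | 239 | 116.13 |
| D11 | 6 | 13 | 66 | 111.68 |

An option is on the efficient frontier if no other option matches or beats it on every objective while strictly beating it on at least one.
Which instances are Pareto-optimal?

D1, D3, D4, D5, D6, D7, D8, D10

D1: not dominated.
D2: dominated by D5 (network 22≥11, vCPUs 29≥24, memory 140≥83, price 44.49≤59.77).
D3: not dominated (best memory).
D4: not dominated.
D5: not dominated.
D6: not dominated.
D7: not dominated.
D8: not dominated (best network).
D9: dominated by D3 (network 8≥4, vCPUs 34≥17, memory 243≥166, price 14.12≤29.17).
D10: not dominated.
D11: dominated by D2 (network 11≥6, vCPUs 24≥13, memory 83≥66, price 59.77≤111.68).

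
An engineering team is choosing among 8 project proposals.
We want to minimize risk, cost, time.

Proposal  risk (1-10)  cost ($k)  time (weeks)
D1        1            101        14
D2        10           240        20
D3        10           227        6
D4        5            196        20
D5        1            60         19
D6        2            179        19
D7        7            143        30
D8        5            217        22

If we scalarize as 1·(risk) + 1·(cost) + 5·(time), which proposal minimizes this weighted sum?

D1: 1·1 + 1·101 + 5·14 = 172
D2: 1·10 + 1·240 + 5·20 = 350
D3: 1·10 + 1·227 + 5·6 = 267
D4: 1·5 + 1·196 + 5·20 = 301
D5: 1·1 + 1·60 + 5·19 = 156
D6: 1·2 + 1·179 + 5·19 = 276
D7: 1·7 + 1·143 + 5·30 = 300
D8: 1·5 + 1·217 + 5·22 = 332
Lowest: D5 at 156.

D5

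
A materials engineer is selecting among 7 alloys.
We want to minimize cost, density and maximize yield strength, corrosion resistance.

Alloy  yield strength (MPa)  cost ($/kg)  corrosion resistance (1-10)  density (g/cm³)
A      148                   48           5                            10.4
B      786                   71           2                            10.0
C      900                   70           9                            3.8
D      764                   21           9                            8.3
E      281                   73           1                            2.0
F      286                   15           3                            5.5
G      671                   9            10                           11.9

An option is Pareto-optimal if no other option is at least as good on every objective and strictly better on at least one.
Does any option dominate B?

C vs B: yield strength 900≥786, cost 70≤71, corrosion resistance 9≥2, density 3.8≤10.0 — C is at least as good on every objective and strictly better on at least one, so C dominates B.

Yes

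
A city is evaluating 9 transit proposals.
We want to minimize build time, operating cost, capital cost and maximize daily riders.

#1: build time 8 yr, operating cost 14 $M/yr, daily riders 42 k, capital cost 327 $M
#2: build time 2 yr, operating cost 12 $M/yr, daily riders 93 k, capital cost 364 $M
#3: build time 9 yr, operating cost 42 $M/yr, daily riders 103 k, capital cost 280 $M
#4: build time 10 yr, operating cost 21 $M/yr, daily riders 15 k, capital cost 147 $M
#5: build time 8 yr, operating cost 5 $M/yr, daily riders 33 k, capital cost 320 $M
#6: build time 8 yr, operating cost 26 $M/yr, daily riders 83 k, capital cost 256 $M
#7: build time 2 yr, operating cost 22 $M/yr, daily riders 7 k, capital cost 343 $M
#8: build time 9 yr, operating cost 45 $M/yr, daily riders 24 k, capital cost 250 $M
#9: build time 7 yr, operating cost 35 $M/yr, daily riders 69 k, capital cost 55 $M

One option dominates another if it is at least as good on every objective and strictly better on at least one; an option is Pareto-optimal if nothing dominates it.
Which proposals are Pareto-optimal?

#1, #2, #3, #4, #5, #6, #7, #9

#1: not dominated.
#2: not dominated.
#3: not dominated (best daily riders).
#4: not dominated.
#5: not dominated (best operating cost).
#6: not dominated.
#7: not dominated.
#8: dominated by #9 (build time 7≤9, operating cost 35≤45, daily riders 69≥24, capital cost 55≤250).
#9: not dominated (best capital cost).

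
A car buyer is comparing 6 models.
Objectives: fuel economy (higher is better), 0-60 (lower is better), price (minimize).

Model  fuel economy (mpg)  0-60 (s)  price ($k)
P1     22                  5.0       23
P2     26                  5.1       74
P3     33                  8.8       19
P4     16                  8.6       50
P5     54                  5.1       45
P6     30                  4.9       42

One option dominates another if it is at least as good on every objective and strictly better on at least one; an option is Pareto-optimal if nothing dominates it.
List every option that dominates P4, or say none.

P1, P5, P6

P1: fuel economy 22≥16, 0-60 5.0≤8.6, price 23≤50 — dominates P4.
P5: fuel economy 54≥16, 0-60 5.1≤8.6, price 45≤50 — dominates P4.
P6: fuel economy 30≥16, 0-60 4.9≤8.6, price 42≤50 — dominates P4.
Others (P2, P3) are each worse than P4 on at least one objective.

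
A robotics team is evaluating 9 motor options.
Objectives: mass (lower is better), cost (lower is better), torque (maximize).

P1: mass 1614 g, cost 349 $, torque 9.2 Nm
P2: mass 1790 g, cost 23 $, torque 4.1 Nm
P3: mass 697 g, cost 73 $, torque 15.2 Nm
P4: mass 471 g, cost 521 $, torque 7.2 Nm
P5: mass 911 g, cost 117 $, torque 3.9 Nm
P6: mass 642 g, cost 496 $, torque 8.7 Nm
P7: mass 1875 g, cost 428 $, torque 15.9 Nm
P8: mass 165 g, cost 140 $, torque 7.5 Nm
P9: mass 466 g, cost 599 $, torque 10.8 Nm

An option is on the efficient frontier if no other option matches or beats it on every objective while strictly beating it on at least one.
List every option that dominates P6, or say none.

P1: worse on mass (1614 vs 642).
P2: worse on mass (1790 vs 642).
P3: worse on mass (697 vs 642).
P4: worse on cost (521 vs 496).
P5: worse on mass (911 vs 642).
P7: worse on mass (1875 vs 642).
P8: worse on torque (7.5 vs 8.7).
P9: worse on cost (599 vs 496).
No option dominates P6.

none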